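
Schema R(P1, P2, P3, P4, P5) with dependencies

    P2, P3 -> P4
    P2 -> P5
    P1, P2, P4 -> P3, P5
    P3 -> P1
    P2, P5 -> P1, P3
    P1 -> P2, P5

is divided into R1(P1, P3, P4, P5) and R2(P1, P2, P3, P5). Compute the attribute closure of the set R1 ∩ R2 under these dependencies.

R1 ∩ R2 = {P1, P3, P5}.
P1 → P2, P5 applies, adding P2
P2, P3 → P4 applies, adding P4
Closure: {P1, P2, P3, P4, P5}.

P1, P2, P3, P4, P5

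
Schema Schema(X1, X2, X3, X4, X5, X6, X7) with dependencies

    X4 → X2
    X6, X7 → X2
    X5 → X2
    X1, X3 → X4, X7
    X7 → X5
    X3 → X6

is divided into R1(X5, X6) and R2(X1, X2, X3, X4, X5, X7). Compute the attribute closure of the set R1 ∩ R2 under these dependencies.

X2, X5

R1 ∩ R2 = {X5}.
X5 → X2 applies, adding X2
Closure: {X2, X5}.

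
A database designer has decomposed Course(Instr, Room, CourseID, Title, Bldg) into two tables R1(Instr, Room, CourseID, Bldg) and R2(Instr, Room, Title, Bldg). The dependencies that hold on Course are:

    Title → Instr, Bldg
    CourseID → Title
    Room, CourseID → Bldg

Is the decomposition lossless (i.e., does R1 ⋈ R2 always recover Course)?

Common attributes: R1 ∩ R2 = {Instr, Room, Bldg}.
No dependency enlarges {Instr, Room, Bldg}, so (Instr, Room, Bldg)⁺ = {Instr, Room, Bldg}.
The closure contains neither all of R1 = {Instr, Room, CourseID, Bldg} nor all of R2 = {Instr, Room, Title, Bldg}, so the common attributes are not a superkey of either fragment. The join is lossy.

No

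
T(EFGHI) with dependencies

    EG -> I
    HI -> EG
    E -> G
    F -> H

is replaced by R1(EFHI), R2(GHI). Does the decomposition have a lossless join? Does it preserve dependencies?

lossless but not dependency-preserving

Lossless test: (HI)⁺ = {EGHI}, which contains all of one fragment — lossless.
Dependency preservation: the restricted closure of {E} across the fragments never reaches {G}, so E → G cannot be enforced without a join — not preserved.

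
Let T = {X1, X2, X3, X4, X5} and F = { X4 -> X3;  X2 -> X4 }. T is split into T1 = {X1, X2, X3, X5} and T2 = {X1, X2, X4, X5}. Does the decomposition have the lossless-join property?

Common attributes: T1 ∩ T2 = {X1, X2, X5}.
Closure of {X1, X2, X5}: X2 → X4 applies, adding X4; X4 → X3 applies, adding X3. So (X1, X2, X5)⁺ = {X1, X2, X3, X4, X5}.
This closure contains every attribute of T1, so T1 ∩ T2 → T1. The join is lossless.

Yes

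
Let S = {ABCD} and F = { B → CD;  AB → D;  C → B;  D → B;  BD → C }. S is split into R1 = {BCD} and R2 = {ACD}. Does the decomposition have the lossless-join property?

Yes

Common attributes: R1 ∩ R2 = {CD}.
Closure of {CD}: C → B applies, adding B. So (CD)⁺ = {BCD}.
This closure contains every attribute of R1, so R1 ∩ R2 → R1. The join is lossless.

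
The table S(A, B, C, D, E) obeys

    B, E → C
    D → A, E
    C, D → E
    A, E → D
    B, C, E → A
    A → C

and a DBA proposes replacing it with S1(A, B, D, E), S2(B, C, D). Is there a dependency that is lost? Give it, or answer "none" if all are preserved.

A → C

Check A → C: no single fragment contains all of {A, C}, and the restricted closure of {A} across the fragments never reaches {C}.
B, E → C is preserved.
D → A, E is preserved.
C, D → E is preserved.
A, E → D is preserved.
B, C, E → A is preserved.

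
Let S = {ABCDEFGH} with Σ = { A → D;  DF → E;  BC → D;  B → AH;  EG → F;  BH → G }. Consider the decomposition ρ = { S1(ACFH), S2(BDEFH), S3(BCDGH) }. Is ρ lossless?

Chase test. Columns are ABCDEFGH; row i has aⱼ where attribute j ∈ Si, else bᵢⱼ.
Initial tableau (one row per fragment):
  row 1: a1 b12 a3 b14 b15 a6 b17 a8
  row 2: b21 a2 b23 a4 a5 a6 b27 a8
  row 3: b31 a2 a3 a4 b35 b36 a7 a8
Rows 2 and 3 agree on B; apply B→AH and equate their AH entries.
Rows 2 and 3 agree on BH; apply BH→G and equate their G entries.
No row becomes fully distinguished — the join is lossy.

No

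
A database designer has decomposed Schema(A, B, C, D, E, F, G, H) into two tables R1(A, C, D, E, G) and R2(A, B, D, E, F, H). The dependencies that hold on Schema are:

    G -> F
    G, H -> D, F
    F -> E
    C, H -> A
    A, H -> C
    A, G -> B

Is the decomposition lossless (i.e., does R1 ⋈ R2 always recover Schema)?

No

Common attributes: R1 ∩ R2 = {A, D, E}.
No dependency enlarges {A, D, E}, so (A, D, E)⁺ = {A, D, E}.
The closure contains neither all of R1 = {A, C, D, E, G} nor all of R2 = {A, B, D, E, F, H}, so the common attributes are not a superkey of either fragment. The join is lossy.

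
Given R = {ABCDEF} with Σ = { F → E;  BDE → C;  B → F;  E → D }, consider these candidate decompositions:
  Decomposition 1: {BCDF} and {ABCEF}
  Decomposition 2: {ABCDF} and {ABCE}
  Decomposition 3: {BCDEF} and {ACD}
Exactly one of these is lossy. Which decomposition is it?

Decomposition 3

Decomposition 1: common = {BCF}, closure = {BCDEF} → lossless.
Decomposition 2: common = {ABC}, closure = {ABCDEF} → lossless.
Decomposition 3: common = {CD}, closure = {CD} → lossy.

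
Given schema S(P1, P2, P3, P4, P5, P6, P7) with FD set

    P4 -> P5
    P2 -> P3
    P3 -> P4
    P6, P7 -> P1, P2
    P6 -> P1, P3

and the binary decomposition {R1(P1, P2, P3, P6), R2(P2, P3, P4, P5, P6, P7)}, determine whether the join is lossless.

Common attributes: R1 ∩ R2 = {P2, P3, P6}.
Closure of {P2, P3, P6}: P3 → P4 applies, adding P4; P6 → P1, P3 applies, adding P1; P4 → P5 applies, adding P5. So (P2, P3, P6)⁺ = {P1, P2, P3, P4, P5, P6}.
This closure contains every attribute of R1, so R1 ∩ R2 → R1. The join is lossless.

Yes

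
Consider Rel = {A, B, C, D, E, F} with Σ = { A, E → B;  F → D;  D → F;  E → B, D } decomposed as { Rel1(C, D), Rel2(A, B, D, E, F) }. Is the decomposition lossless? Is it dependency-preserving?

lossy but dependency-preserving

Lossless test: (D)⁺ = {D, F}, which is a superkey of neither fragment — lossy.
Dependency preservation: every FD's attributes lie within a single fragment, so each can be enforced locally — preserved.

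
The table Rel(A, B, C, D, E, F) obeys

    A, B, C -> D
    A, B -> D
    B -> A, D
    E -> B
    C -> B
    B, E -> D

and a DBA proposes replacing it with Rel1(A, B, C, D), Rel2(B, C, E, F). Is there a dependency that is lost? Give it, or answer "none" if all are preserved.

none

A, B, C → D lies within Rel1.
A, B → D lies within Rel1.
B → A, D lies within Rel1.
E → B lies within Rel2.
C → B lies within Rel1.
B, E → D: restricted closure across fragments reaches D.
Every dependency is enforceable on the fragments, so the decomposition is dependency-preserving.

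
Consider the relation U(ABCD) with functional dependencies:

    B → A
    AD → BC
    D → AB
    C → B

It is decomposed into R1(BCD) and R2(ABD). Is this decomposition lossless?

Common attributes: R1 ∩ R2 = {BD}.
Closure of {BD}: B → A applies, adding A; AD → BC applies, adding C. So (BD)⁺ = {ABCD}.
This closure contains every attribute of R1, so R1 ∩ R2 → R1. The join is lossless.

Yes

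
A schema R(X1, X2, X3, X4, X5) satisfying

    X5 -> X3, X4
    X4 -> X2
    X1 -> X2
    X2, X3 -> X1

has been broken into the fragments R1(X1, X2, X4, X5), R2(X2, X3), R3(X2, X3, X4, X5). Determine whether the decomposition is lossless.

Yes

Chase test. Columns are X1, X2, X3, X4, X5; row i has aⱼ where attribute j ∈ Ri, else bᵢⱼ.
Initial tableau (one row per fragment):
  row 1: a1 a2 b13 a4 a5
  row 2: b21 a2 a3 b24 b25
  row 3: b31 a2 a3 a4 a5
Rows 1 and 3 agree on X5; apply X5→X3, X4 and equate their X3, X4 entries.
Rows 1 and 2 agree on X2, X3; apply X2, X3→X1 and equate their X1 entries.
Rows 1 and 3 agree on X2, X3; apply X2, X3→X1 and equate their X1 entries.
Row 1 is now all distinguished symbols — the join is lossless.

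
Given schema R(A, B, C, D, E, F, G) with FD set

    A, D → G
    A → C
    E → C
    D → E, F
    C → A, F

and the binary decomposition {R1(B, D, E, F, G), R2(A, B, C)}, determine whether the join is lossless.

Common attributes: R1 ∩ R2 = {B}.
No dependency enlarges {B}, so (B)⁺ = {B}.
The closure contains neither all of R1 = {B, D, E, F, G} nor all of R2 = {A, B, C}, so the common attributes are not a superkey of either fragment. The join is lossy.

No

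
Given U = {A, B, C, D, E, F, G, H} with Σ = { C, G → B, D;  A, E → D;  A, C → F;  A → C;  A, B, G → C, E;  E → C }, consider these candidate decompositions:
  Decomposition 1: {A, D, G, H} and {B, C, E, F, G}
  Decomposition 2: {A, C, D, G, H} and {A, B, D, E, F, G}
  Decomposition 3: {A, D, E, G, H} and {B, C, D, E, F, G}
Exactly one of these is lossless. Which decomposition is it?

Decomposition 1: common = {G}, closure = {G} → lossy.
Decomposition 2: common = {A, D, G}, closure = {A, B, C, D, E, F, G} → lossless.
Decomposition 3: common = {D, E, G}, closure = {B, C, D, E, G} → lossy.

Decomposition 2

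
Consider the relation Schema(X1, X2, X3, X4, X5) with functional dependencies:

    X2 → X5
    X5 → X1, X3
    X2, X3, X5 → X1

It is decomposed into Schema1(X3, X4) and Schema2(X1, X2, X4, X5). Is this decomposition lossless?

Common attributes: Schema1 ∩ Schema2 = {X4}.
No dependency enlarges {X4}, so (X4)⁺ = {X4}.
The closure contains neither all of Schema1 = {X3, X4} nor all of Schema2 = {X1, X2, X4, X5}, so the common attributes are not a superkey of either fragment. The join is lossy.

No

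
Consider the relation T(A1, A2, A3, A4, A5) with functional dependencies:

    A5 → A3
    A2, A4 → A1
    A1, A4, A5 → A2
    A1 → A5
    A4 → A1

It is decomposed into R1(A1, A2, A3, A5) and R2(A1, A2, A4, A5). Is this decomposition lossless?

Yes

Common attributes: R1 ∩ R2 = {A1, A2, A5}.
Closure of {A1, A2, A5}: A5 → A3 applies, adding A3. So (A1, A2, A5)⁺ = {A1, A2, A3, A5}.
This closure contains every attribute of R1, so R1 ∩ R2 → R1. The join is lossless.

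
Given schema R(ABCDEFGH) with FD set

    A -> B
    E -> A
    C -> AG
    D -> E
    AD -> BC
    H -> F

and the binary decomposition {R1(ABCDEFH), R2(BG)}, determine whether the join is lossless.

Common attributes: R1 ∩ R2 = {B}.
No dependency enlarges {B}, so (B)⁺ = {B}.
The closure contains neither all of R1 = {ABCDEFH} nor all of R2 = {BG}, so the common attributes are not a superkey of either fragment. The join is lossy.

No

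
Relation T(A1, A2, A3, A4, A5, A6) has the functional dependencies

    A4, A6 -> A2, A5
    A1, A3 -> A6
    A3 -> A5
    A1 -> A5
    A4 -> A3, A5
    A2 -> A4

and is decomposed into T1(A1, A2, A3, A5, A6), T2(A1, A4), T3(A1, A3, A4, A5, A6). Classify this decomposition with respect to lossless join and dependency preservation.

lossy and not dependency-preserving

Lossless test (chase): Rows 1 and 2 agree on A1; apply A1→A5 and equate their A5 entries. Rows 2 and 3 agree on A4; apply A4→A3, A5 and equate their A3, A5 entries. Rows 1 and 2 agree on A1, A3; apply A1, A3→A6 and equate their A6 entries. Rows 2 and 3 agree on A4, A6; apply A4, A6→A2, A5 and equate their A2, A5 entries. No row becomes fully distinguished — the join is lossy.
Dependency preservation: the restricted closure of {A4, A6} across the fragments never reaches {A2, A5}, so A4, A6 → A2, A5 cannot be enforced without a join — not preserved.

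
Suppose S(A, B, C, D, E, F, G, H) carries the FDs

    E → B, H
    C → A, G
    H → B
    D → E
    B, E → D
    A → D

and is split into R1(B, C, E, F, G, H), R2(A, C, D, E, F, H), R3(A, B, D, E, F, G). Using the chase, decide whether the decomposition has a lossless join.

Yes

Chase test. Columns are A, B, C, D, E, F, G, H; row i has aⱼ where attribute j ∈ Ri, else bᵢⱼ.
Initial tableau (one row per fragment):
  row 1: b11 a2 a3 b14 a5 a6 a7 a8
  row 2: a1 b22 a3 a4 a5 a6 b27 a8
  row 3: a1 a2 b33 a4 a5 a6 a7 b38
Rows 1 and 2 agree on E; apply E→B, H and equate their B, H entries.
Rows 1 and 3 agree on E; apply E→B, H and equate their B, H entries.
Rows 1 and 2 agree on C; apply C→A, G and equate their A, G entries.
Rows 1 and 2 agree on B, E; apply B, E→D and equate their D entries.
Row 1 is now all distinguished symbols — the join is lossless.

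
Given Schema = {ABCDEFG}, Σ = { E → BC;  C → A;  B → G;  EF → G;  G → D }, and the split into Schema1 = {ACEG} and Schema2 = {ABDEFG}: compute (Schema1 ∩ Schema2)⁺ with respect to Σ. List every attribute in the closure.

Schema1 ∩ Schema2 = {AEG}.
E → BC applies, adding BC
G → D applies, adding D
Closure: {ABCDEG}.

ABCDEG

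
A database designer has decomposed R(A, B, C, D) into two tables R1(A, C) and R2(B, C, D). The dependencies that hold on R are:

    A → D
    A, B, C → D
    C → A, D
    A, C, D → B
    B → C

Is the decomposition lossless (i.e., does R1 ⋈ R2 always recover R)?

Yes

Common attributes: R1 ∩ R2 = {C}.
Closure of {C}: C → A, D applies, adding A, D; A, C, D → B applies, adding B. So (C)⁺ = {A, B, C, D}.
This closure contains every attribute of R1, so R1 ∩ R2 → R1. The join is lossless.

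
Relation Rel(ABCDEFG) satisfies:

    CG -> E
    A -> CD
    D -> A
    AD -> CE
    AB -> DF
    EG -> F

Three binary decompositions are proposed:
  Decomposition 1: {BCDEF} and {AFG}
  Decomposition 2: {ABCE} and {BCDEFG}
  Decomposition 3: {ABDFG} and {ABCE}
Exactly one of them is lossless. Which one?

Decomposition 1: common = {F}, closure = {F} → lossy.
Decomposition 2: common = {BCE}, closure = {BCE} → lossy.
Decomposition 3: common = {AB}, closure = {ABCDEF} → lossless.

Decomposition 3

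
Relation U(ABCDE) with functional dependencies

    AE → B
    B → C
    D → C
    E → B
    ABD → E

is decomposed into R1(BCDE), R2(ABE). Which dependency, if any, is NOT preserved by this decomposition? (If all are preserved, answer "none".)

Check ABD → E: no single fragment contains all of {ABDE}, and the restricted closure of {ABD} across the fragments never reaches {E}.
AE → B is preserved.
B → C is preserved.
D → C is preserved.
E → B is preserved.

ABD → E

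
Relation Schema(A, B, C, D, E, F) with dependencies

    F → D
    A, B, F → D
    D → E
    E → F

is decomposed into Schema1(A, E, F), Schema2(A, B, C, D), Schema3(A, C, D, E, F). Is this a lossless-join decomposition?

Chase test. Columns are A, B, C, D, E, F; row i has aⱼ where attribute j ∈ Schemai, else bᵢⱼ.
Initial tableau (one row per fragment):
  row 1: a1 b12 b13 b14 a5 a6
  row 2: a1 a2 a3 a4 b25 b26
  row 3: a1 b32 a3 a4 a5 a6
Rows 1 and 3 agree on F; apply F→D and equate their D entries.
Rows 1 and 2 agree on D; apply D→E and equate their E entries.
Rows 1 and 2 agree on E; apply E→F and equate their F entries.
Row 2 is now all distinguished symbols — the join is lossless.

Yes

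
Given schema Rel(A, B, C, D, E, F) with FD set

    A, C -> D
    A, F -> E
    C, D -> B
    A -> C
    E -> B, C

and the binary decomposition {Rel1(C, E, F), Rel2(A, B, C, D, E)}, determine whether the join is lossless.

Common attributes: Rel1 ∩ Rel2 = {C, E}.
Closure of {C, E}: E → B, C applies, adding B. So (C, E)⁺ = {B, C, E}.
The closure contains neither all of Rel1 = {C, E, F} nor all of Rel2 = {A, B, C, D, E}, so the common attributes are not a superkey of either fragment. The join is lossy.

No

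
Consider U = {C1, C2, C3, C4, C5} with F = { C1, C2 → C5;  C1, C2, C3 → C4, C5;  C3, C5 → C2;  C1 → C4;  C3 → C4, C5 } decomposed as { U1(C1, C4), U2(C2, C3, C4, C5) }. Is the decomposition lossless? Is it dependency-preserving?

Lossless test: (C4)⁺ = {C4}, which is a superkey of neither fragment — lossy.
Dependency preservation: the restricted closure of {C1, C2} across the fragments never reaches {C5}, so C1, C2 → C5 cannot be enforced without a join — not preserved.

lossy and not dependency-preserving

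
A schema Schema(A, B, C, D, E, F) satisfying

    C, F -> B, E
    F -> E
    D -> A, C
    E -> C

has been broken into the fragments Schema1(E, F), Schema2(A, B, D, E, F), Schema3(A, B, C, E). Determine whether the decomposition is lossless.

Yes

Chase test. Columns are A, B, C, D, E, F; row i has aⱼ where attribute j ∈ Schemai, else bᵢⱼ.
Initial tableau (one row per fragment):
  row 1: b11 b12 b13 b14 a5 a6
  row 2: a1 a2 b23 a4 a5 a6
  row 3: a1 a2 a3 b34 a5 b36
Rows 1 and 2 agree on E; apply E→C and equate their C entries.
Rows 1 and 3 agree on E; apply E→C and equate their C entries.
Rows 1 and 2 agree on C, F; apply C, F→B, E and equate their B, E entries.
Row 2 is now all distinguished symbols — the join is lossless.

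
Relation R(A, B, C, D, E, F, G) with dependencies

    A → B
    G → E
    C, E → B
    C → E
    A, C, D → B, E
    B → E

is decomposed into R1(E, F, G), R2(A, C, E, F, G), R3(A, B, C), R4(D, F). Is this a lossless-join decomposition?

Chase test. Columns are A, B, C, D, E, F, G; row i has aⱼ where attribute j ∈ Ri, else bᵢⱼ.
Initial tableau (one row per fragment):
  row 1: b11 b12 b13 b14 a5 a6 a7
  row 2: a1 b22 a3 b24 a5 a6 a7
  row 3: a1 a2 a3 b34 b35 b36 b37
  row 4: b41 b42 b43 a4 b45 a6 b47
Rows 2 and 3 agree on A; apply A→B and equate their B entries.
Rows 2 and 3 agree on C; apply C→E and equate their E entries.
No row becomes fully distinguished — the join is lossy.

No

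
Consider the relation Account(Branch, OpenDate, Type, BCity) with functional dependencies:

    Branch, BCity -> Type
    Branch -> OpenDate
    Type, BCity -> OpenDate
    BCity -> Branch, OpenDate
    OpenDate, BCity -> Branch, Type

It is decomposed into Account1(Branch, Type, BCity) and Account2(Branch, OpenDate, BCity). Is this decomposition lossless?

Yes

Common attributes: Account1 ∩ Account2 = {Branch, BCity}.
Closure of {Branch, BCity}: Branch, BCity → Type applies, adding Type; Branch → OpenDate applies, adding OpenDate. So (Branch, BCity)⁺ = {Branch, OpenDate, Type, BCity}.
This closure contains every attribute of Account1, so Account1 ∩ Account2 → Account1. The join is lossless.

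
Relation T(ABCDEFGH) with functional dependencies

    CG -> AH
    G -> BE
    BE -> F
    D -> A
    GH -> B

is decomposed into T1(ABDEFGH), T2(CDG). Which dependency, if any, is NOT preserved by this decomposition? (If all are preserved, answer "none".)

CG -> AH

Check CG → AH: no single fragment contains all of {ACGH}, and the restricted closure of {CG} across the fragments never reaches {AH}.
G → BE is preserved.
BE → F is preserved.
D → A is preserved.
GH → B is preserved.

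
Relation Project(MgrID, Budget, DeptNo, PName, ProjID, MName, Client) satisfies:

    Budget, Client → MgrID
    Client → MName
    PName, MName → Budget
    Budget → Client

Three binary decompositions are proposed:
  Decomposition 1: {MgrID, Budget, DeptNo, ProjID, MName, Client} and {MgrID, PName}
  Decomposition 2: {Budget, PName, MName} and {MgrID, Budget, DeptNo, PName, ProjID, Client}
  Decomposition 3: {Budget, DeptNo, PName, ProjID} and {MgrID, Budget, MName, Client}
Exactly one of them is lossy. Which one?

Decomposition 1

Decomposition 1: common = {MgrID}, closure = {MgrID} → lossy.
Decomposition 2: common = {Budget, PName}, closure = {MgrID, Budget, PName, MName, Client} → lossless.
Decomposition 3: common = {Budget}, closure = {MgrID, Budget, MName, Client} → lossless.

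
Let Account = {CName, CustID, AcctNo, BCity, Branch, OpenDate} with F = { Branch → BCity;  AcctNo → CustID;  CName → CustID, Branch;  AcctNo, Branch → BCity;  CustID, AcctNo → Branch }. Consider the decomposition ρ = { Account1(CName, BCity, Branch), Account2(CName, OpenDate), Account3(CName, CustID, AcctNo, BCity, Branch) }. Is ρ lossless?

No

Chase test. Columns are CName, CustID, AcctNo, BCity, Branch, OpenDate; row i has aⱼ where attribute j ∈ Accounti, else bᵢⱼ.
Initial tableau (one row per fragment):
  row 1: a1 b12 b13 a4 a5 b16
  row 2: a1 b22 b23 b24 b25 a6
  row 3: a1 a2 a3 a4 a5 b36
Rows 1 and 2 agree on CName; apply CName→CustID, Branch and equate their CustID, Branch entries.
Rows 1 and 3 agree on CName; apply CName→CustID, Branch and equate their CustID, Branch entries.
Rows 1 and 2 agree on Branch; apply Branch→BCity and equate their BCity entries.
No row becomes fully distinguished — the join is lossy.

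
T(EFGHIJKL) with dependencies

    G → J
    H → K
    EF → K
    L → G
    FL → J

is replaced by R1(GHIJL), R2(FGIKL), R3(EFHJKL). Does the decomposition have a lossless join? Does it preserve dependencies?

lossy but dependency-preserving

Lossless test (chase): Rows 1 and 2 agree on G; apply G→J and equate their J entries. Rows 1 and 3 agree on H; apply H→K and equate their K entries. Rows 1 and 3 agree on L; apply L→G and equate their G entries. No row becomes fully distinguished — the join is lossy.
Dependency preservation: every FD's attributes lie within a single fragment, so each can be enforced locally — preserved.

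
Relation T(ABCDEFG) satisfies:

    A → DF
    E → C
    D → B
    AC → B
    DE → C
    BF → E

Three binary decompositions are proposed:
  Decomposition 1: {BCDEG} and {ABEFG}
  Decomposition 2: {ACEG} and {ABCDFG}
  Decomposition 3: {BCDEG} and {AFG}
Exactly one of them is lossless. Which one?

Decomposition 1: common = {BEG}, closure = {BCEG} → lossy.
Decomposition 2: common = {ACG}, closure = {ABCDEFG} → lossless.
Decomposition 3: common = {G}, closure = {G} → lossy.

Decomposition 2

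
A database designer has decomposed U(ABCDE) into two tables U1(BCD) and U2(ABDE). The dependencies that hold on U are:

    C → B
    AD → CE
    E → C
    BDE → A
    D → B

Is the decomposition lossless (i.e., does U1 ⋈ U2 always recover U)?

Common attributes: U1 ∩ U2 = {BD}.
No dependency enlarges {BD}, so (BD)⁺ = {BD}.
The closure contains neither all of U1 = {BCD} nor all of U2 = {ABDE}, so the common attributes are not a superkey of either fragment. The join is lossy.

No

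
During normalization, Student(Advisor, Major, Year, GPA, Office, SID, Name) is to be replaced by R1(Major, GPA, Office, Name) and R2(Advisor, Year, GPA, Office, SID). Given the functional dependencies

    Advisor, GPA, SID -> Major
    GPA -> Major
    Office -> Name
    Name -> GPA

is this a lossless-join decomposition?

Common attributes: R1 ∩ R2 = {GPA, Office}.
Closure of {GPA, Office}: GPA → Major applies, adding Major; Office → Name applies, adding Name. So (GPA, Office)⁺ = {Major, GPA, Office, Name}.
This closure contains every attribute of R1, so R1 ∩ R2 → R1. The join is lossless.

Yes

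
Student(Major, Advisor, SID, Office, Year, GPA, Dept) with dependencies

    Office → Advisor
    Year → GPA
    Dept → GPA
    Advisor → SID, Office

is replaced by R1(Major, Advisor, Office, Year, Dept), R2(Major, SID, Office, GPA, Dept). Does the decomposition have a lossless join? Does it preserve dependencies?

Lossless test: (Major, Office, Dept)⁺ = {Major, Advisor, SID, Office, GPA, Dept}, which contains all of one fragment — lossless.
Dependency preservation: the restricted closure of {Year} across the fragments never reaches {GPA}, so Year → GPA cannot be enforced without a join — not preserved.

lossless but not dependency-preserving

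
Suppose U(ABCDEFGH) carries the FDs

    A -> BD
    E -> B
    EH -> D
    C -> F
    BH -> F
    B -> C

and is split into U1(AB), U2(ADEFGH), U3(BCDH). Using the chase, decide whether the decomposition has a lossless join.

Yes

Chase test. Columns are ABCDEFGH; row i has aⱼ where attribute j ∈ Ui, else bᵢⱼ.
Initial tableau (one row per fragment):
  row 1: a1 a2 b13 b14 b15 b16 b17 b18
  row 2: a1 b22 b23 a4 a5 a6 a7 a8
  row 3: b31 a2 a3 a4 b35 b36 b37 a8
Rows 1 and 2 agree on A; apply A→BD and equate their BD entries.
Rows 2 and 3 agree on BH; apply BH→F and equate their F entries.
Rows 1 and 2 agree on B; apply B→C and equate their C entries.
Rows 1 and 3 agree on B; apply B→C and equate their C entries.
Rows 1 and 2 agree on C; apply C→F and equate their F entries.
Row 2 is now all distinguished symbols — the join is lossless.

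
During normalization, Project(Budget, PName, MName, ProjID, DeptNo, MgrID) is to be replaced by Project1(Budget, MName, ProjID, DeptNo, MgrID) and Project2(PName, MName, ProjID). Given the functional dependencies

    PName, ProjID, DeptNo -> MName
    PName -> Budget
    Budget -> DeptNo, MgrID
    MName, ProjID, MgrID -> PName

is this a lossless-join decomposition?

Common attributes: Project1 ∩ Project2 = {MName, ProjID}.
No dependency enlarges {MName, ProjID}, so (MName, ProjID)⁺ = {MName, ProjID}.
The closure contains neither all of Project1 = {Budget, MName, ProjID, DeptNo, MgrID} nor all of Project2 = {PName, MName, ProjID}, so the common attributes are not a superkey of either fragment. The join is lossy.

No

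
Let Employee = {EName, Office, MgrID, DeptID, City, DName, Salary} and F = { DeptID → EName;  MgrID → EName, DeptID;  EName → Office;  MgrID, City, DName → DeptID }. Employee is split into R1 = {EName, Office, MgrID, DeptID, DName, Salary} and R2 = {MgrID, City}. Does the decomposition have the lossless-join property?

No

Common attributes: R1 ∩ R2 = {MgrID}.
Closure of {MgrID}: MgrID → EName, DeptID applies, adding EName, DeptID; EName → Office applies, adding Office. So (MgrID)⁺ = {EName, Office, MgrID, DeptID}.
The closure contains neither all of R1 = {EName, Office, MgrID, DeptID, DName, Salary} nor all of R2 = {MgrID, City}, so the common attributes are not a superkey of either fragment. The join is lossy.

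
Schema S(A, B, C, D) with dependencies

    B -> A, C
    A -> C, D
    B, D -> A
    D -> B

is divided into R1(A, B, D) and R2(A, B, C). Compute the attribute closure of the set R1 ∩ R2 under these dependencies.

R1 ∩ R2 = {A, B}.
B → A, C applies, adding C
A → C, D applies, adding D
Closure: {A, B, C, D}.

A, B, C, D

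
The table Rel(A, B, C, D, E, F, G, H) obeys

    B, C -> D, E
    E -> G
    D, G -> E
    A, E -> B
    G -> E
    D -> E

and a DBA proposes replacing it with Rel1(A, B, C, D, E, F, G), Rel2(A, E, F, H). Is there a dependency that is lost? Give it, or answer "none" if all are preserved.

none

B, C → D, E lies within Rel1.
E → G lies within Rel1.
D, G → E lies within Rel1.
A, E → B lies within Rel1.
G → E lies within Rel1.
D → E lies within Rel1.
Every dependency is enforceable on the fragments, so the decomposition is dependency-preserving.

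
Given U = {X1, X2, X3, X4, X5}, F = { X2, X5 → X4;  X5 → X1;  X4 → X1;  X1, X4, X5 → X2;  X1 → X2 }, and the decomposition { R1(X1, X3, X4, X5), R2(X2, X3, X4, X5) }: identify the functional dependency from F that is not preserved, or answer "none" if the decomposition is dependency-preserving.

X1 → X2

Check X1 → X2: no single fragment contains all of {X1, X2}, and the restricted closure of {X1} across the fragments never reaches {X2}.
X2, X5 → X4 is preserved.
X5 → X1 is preserved.
X4 → X1 is preserved.
X1, X4, X5 → X2 is preserved.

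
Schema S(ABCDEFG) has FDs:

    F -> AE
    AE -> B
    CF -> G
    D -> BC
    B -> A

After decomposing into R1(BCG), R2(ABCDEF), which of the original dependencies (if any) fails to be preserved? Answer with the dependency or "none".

CF -> G

Check CF → G: no single fragment contains all of {CFG}, and the restricted closure of {CF} across the fragments never reaches {G}.
F → AE is preserved.
AE → B is preserved.
D → BC is preserved.
B → A is preserved.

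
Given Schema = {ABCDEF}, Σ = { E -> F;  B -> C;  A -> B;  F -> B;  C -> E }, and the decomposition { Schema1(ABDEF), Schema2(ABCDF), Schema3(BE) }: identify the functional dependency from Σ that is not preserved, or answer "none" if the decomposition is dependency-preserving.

E → F lies within Schema1.
B → C lies within Schema2.
A → B lies within Schema1.
F → B lies within Schema1.
C → E: restricted closure across fragments reaches E.
Every dependency is enforceable on the fragments, so the decomposition is dependency-preserving.

none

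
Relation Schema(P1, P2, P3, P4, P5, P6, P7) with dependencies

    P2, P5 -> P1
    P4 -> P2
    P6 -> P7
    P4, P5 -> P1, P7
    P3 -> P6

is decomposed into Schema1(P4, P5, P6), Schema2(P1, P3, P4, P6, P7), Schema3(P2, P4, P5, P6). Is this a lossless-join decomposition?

Chase test. Columns are P1, P2, P3, P4, P5, P6, P7; row i has aⱼ where attribute j ∈ Schemai, else bᵢⱼ.
Initial tableau (one row per fragment):
  row 1: b11 b12 b13 a4 a5 a6 b17
  row 2: a1 b22 a3 a4 b25 a6 a7
  row 3: b31 a2 b33 a4 a5 a6 b37
Rows 1 and 2 agree on P4; apply P4→P2 and equate their P2 entries.
Rows 1 and 3 agree on P4; apply P4→P2 and equate their P2 entries.
Rows 1 and 2 agree on P6; apply P6→P7 and equate their P7 entries.
Rows 1 and 3 agree on P6; apply P6→P7 and equate their P7 entries.
Rows 1 and 3 agree on P4, P5; apply P4, P5→P1, P7 and equate their P1, P7 entries.
No row becomes fully distinguished — the join is lossy.

No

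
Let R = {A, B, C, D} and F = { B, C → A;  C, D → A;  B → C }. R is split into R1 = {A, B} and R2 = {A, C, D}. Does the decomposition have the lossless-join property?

Common attributes: R1 ∩ R2 = {A}.
No dependency enlarges {A}, so (A)⁺ = {A}.
The closure contains neither all of R1 = {A, B} nor all of R2 = {A, C, D}, so the common attributes are not a superkey of either fragment. The join is lossy.

No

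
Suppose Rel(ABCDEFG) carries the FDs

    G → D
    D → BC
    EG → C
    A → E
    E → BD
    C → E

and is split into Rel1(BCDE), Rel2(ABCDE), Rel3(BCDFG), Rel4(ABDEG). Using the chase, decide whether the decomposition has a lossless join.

No

Chase test. Columns are ABCDEFG; row i has aⱼ where attribute j ∈ Reli, else bᵢⱼ.
Initial tableau (one row per fragment):
  row 1: b11 a2 a3 a4 a5 b16 b17
  row 2: a1 a2 a3 a4 a5 b26 b27
  row 3: b31 a2 a3 a4 b35 a6 a7
  row 4: a1 a2 b43 a4 a5 b46 a7
Rows 1 and 4 agree on D; apply D→BC and equate their BC entries.
Rows 1 and 3 agree on C; apply C→E and equate their E entries.
No row becomes fully distinguished — the join is lossy.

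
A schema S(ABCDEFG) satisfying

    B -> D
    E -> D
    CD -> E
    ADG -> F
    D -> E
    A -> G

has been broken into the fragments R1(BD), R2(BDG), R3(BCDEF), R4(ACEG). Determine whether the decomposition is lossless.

Chase test. Columns are ABCDEFG; row i has aⱼ where attribute j ∈ Ri, else bᵢⱼ.
Initial tableau (one row per fragment):
  row 1: b11 a2 b13 a4 b15 b16 b17
  row 2: b21 a2 b23 a4 b25 b26 a7
  row 3: b31 a2 a3 a4 a5 a6 b37
  row 4: a1 b42 a3 b44 a5 b46 a7
Rows 3 and 4 agree on E; apply E→D and equate their D entries.
Rows 1 and 2 agree on D; apply D→E and equate their E entries.
Rows 1 and 3 agree on D; apply D→E and equate their E entries.
No row becomes fully distinguished — the join is lossy.

No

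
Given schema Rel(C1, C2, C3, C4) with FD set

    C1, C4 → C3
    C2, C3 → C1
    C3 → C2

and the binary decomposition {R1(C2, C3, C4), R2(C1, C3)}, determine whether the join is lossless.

Yes

Common attributes: R1 ∩ R2 = {C3}.
Closure of {C3}: C3 → C2 applies, adding C2; C2, C3 → C1 applies, adding C1. So (C3)⁺ = {C1, C2, C3}.
This closure contains every attribute of R2, so R1 ∩ R2 → R2. The join is lossless.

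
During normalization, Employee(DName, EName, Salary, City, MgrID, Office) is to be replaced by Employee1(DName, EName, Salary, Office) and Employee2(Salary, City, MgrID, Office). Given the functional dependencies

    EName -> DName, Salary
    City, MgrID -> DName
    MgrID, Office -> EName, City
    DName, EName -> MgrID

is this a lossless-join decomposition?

Common attributes: Employee1 ∩ Employee2 = {Salary, Office}.
No dependency enlarges {Salary, Office}, so (Salary, Office)⁺ = {Salary, Office}.
The closure contains neither all of Employee1 = {DName, EName, Salary, Office} nor all of Employee2 = {Salary, City, MgrID, Office}, so the common attributes are not a superkey of either fragment. The join is lossy.

No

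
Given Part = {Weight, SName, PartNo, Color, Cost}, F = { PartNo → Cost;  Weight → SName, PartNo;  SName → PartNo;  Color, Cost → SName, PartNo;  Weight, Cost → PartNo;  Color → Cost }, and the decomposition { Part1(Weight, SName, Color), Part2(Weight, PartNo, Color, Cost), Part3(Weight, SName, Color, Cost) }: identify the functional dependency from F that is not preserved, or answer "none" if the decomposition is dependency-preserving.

Check SName → PartNo: no single fragment contains all of {SName, PartNo}, and the restricted closure of {SName} across the fragments never reaches {PartNo}.
PartNo → Cost is preserved.
Weight → SName, PartNo is preserved.
Color, Cost → SName, PartNo is preserved.
Weight, Cost → PartNo is preserved.
Color → Cost is preserved.

SName → PartNo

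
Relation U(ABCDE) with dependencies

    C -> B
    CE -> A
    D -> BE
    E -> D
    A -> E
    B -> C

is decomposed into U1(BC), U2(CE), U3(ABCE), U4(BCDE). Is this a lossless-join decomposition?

Chase test. Columns are ABCDE; row i has aⱼ where attribute j ∈ Ui, else bᵢⱼ.
Initial tableau (one row per fragment):
  row 1: b11 a2 a3 b14 b15
  row 2: b21 b22 a3 b24 a5
  row 3: a1 a2 a3 b34 a5
  row 4: b41 a2 a3 a4 a5
Rows 1 and 2 agree on C; apply C→B and equate their B entries.
Rows 2 and 3 agree on CE; apply CE→A and equate their A entries.
Rows 2 and 4 agree on CE; apply CE→A and equate their A entries.
Rows 2 and 3 agree on E; apply E→D and equate their D entries.
Rows 2 and 4 agree on E; apply E→D and equate their D entries.
Row 2 is now all distinguished symbols — the join is lossless.

Yes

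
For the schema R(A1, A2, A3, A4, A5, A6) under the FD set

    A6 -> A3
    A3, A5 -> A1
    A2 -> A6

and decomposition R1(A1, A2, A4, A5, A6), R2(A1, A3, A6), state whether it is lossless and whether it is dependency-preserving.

Lossless test: (A1, A6)⁺ = {A1, A3, A6}, which contains all of one fragment — lossless.
Dependency preservation: the restricted closure of {A3, A5} across the fragments never reaches {A1}, so A3, A5 → A1 cannot be enforced without a join — not preserved.

lossless but not dependency-preserving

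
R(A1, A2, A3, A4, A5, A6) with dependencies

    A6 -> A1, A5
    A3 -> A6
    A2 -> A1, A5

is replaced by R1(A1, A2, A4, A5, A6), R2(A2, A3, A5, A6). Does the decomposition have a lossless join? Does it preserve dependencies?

lossy but dependency-preserving

Lossless test: (A2, A5, A6)⁺ = {A1, A2, A5, A6}, which is a superkey of neither fragment — lossy.
Dependency preservation: every FD's attributes lie within a single fragment, so each can be enforced locally — preserved.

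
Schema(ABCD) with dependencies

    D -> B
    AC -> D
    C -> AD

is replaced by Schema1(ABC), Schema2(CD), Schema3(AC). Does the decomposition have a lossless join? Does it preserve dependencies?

lossless but not dependency-preserving

Lossless test (chase): Rows 1 and 3 agree on AC; apply AC→D and equate their D entries. Rows 1 and 2 agree on C; apply C→AD and equate their AD entries. Rows 1 and 2 agree on D; apply D→B and equate their B entries. Rows 1 and 3 agree on D; apply D→B and equate their B entries. Row 1 is now all distinguished symbols — the join is lossless.
Dependency preservation: the restricted closure of {D} across the fragments never reaches {B}, so D → B cannot be enforced without a join — not preserved.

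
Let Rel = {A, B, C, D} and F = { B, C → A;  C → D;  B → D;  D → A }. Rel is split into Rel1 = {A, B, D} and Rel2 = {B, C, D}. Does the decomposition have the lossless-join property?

Yes

Common attributes: Rel1 ∩ Rel2 = {B, D}.
Closure of {B, D}: D → A applies, adding A. So (B, D)⁺ = {A, B, D}.
This closure contains every attribute of Rel1, so Rel1 ∩ Rel2 → Rel1. The join is lossless.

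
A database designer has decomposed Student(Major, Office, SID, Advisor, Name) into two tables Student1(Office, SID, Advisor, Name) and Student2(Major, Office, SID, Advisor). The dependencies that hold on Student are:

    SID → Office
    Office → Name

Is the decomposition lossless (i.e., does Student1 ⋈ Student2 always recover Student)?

Common attributes: Student1 ∩ Student2 = {Office, SID, Advisor}.
Closure of {Office, SID, Advisor}: Office → Name applies, adding Name. So (Office, SID, Advisor)⁺ = {Office, SID, Advisor, Name}.
This closure contains every attribute of Student1, so Student1 ∩ Student2 → Student1. The join is lossless.

Yes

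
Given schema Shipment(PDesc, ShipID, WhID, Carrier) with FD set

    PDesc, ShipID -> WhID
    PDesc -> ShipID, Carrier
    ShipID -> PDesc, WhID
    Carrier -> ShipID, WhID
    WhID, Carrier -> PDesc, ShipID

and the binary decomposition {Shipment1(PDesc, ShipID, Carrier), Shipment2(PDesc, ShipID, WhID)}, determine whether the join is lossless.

Common attributes: Shipment1 ∩ Shipment2 = {PDesc, ShipID}.
Closure of {PDesc, ShipID}: PDesc, ShipID → WhID applies, adding WhID; PDesc → ShipID, Carrier applies, adding Carrier. So (PDesc, ShipID)⁺ = {PDesc, ShipID, WhID, Carrier}.
This closure contains every attribute of Shipment1, so Shipment1 ∩ Shipment2 → Shipment1. The join is lossless.

Yes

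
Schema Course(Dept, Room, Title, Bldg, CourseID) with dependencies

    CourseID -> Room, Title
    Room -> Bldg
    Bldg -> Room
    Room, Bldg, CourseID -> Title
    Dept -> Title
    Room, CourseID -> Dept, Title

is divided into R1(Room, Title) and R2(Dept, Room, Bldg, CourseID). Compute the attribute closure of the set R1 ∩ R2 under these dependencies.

R1 ∩ R2 = {Room}.
Room → Bldg applies, adding Bldg
Closure: {Room, Bldg}.

Room, Bldg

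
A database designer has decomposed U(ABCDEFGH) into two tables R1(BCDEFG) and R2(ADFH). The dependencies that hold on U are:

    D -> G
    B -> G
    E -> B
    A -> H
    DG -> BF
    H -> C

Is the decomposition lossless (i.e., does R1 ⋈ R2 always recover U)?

No

Common attributes: R1 ∩ R2 = {DF}.
Closure of {DF}: D → G applies, adding G; DG → BF applies, adding B. So (DF)⁺ = {BDFG}.
The closure contains neither all of R1 = {BCDEFG} nor all of R2 = {ADFH}, so the common attributes are not a superkey of either fragment. The join is lossy.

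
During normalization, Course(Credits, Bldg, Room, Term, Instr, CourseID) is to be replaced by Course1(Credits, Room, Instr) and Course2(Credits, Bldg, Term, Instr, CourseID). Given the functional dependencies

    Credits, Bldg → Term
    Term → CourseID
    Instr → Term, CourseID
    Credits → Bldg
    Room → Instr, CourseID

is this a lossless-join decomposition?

Yes

Common attributes: Course1 ∩ Course2 = {Credits, Instr}.
Closure of {Credits, Instr}: Instr → Term, CourseID applies, adding Term, CourseID; Credits → Bldg applies, adding Bldg. So (Credits, Instr)⁺ = {Credits, Bldg, Term, Instr, CourseID}.
This closure contains every attribute of Course2, so Course1 ∩ Course2 → Course2. The join is lossless.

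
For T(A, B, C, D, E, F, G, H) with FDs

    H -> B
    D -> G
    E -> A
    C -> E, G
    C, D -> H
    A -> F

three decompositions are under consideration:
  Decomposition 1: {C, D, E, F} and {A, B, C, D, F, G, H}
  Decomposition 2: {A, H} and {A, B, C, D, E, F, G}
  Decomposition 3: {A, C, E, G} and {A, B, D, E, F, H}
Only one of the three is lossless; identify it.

Decomposition 1

Decomposition 1: common = {C, D, F}, closure = {A, B, C, D, E, F, G, H} → lossless.
Decomposition 2: common = {A}, closure = {A, F} → lossy.
Decomposition 3: common = {A, E}, closure = {A, E, F} → lossy.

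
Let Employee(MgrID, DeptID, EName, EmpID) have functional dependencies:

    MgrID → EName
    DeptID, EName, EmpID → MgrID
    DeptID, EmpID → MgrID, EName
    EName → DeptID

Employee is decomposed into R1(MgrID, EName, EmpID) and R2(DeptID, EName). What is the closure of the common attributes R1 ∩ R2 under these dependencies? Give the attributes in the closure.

DeptID, EName

R1 ∩ R2 = {EName}.
EName → DeptID applies, adding DeptID
Closure: {DeptID, EName}.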